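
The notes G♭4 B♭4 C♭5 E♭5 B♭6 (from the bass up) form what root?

Gb, Bb, Cb, Eb are the tones of a Cb major seventh chord (Cb–Eb–Gb–Bb), making Cb the root.

Cb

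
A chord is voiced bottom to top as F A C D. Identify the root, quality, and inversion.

The pitch classes F, A, C, D arrange in thirds as D–F–A–C: a D minor seventh chord.
F is the third of D minor seventh; third in the bass means first inversion (figured bass 6/5).

D minor seventh, first inversion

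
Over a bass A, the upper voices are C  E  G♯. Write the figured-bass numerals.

The notes A, C, E, G# stack in thirds as A–C–E–G# — an A minor-major seventh chord. The bass A is the root, so this is root position: figured 7.

7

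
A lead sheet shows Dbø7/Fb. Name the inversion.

first inversion

Dbø7/Fb means Db half-diminished seventh with Fb in the bass. Fb is the third of Db half-diminished seventh (Db–Fb–Abb–Cb), so this is first inversion.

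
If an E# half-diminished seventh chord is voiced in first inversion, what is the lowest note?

In first inversion the third is lowest. For E# half-diminished seventh (E#–G#–B–D#) that is G#.

G#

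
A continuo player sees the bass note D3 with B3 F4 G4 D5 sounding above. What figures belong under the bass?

4/3

The notes D, B, F, G stack in thirds as G–B–D–F — a G dominant seventh chord. The bass D is the fifth, so this is second inversion: figured 4/3.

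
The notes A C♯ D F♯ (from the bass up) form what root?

D

The distinct letter names are A, C#, D, F#. Arranged as a stack of thirds they read D–F#–A–C#, so D is the root (a D major seventh chord).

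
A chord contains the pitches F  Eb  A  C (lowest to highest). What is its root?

The distinct letter names are F, Eb, A, C. Arranged as a stack of thirds they read F–A–C–Eb, so F is the root (an F dominant seventh chord).

F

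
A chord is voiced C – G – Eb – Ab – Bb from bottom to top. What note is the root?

Ab

The distinct letter names are C, G, Eb, Ab, Bb. Arranged as a stack of thirds they read Ab–C–Eb–G–Bb, so Ab is the root (an Ab major ninth chord).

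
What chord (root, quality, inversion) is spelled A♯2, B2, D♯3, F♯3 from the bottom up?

The distinct note names are A#, B, D#, F#. Stacked in thirds they read B–D#–F#–A#, which is a major seventh chord on B.
The lowest note is A#, the seventh of the chord, so this is third inversion (figured bass 4/2).

B major seventh, third inversion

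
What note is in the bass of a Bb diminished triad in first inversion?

In first inversion the third is lowest. For Bb diminished (Bb–Db–Fb) that is Db.

Db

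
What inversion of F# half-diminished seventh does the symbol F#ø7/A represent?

first inversion

F#ø7/A means F# half-diminished seventh with A in the bass. A is the third of F# half-diminished seventh (F#–A–C–E), so this is first inversion.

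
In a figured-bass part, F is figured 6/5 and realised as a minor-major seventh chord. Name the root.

The figures 6/5 mean the third of the chord is in the bass. If F is the third of a minor-major seventh chord, the root is D (chord tones D–F–A–C#).

D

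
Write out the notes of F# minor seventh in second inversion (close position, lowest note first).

The chord tones are F#–A–C#–E. With the fifth (C#) lowest for second inversion: C#, E, F#, A.

C#, E, F#, A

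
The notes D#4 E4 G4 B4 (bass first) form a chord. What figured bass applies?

The notes D#, E, G, B stack in thirds as E–G–B–D# — an E minor-major seventh chord. The bass D# is the seventh, so this is third inversion: figured 4/2.

4/2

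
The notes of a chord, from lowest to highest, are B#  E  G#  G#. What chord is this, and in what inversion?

E augmented, second inversion

Reducing to letter names: B#, E, G#. These stack in thirds as E–G#–B# — an E augmented triad.
With the fifth (B#) in the bass, the chord is in second inversion (figured bass 6/4).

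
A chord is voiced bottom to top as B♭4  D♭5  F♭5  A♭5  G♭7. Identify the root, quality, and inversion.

The distinct note names are Bb, Db, Fb, Ab, Gb. Stacked in thirds they read Gb–Bb–Db–Fb–Ab, which is a dominant ninth chord on Gb.
With the third (Bb) in the bass, the chord is in first inversion.

Gb dominant ninth, first inversion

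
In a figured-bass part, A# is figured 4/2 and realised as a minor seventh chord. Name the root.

B#

The figures 4/2 mean the seventh of the chord is in the bass. If A# is the seventh of a minor seventh chord, the root is B# (chord tones B#–D#–F##–A#).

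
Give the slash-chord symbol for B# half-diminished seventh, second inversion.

B#ø7/F#

Second inversion of B# half-diminished seventh has the fifth (F#) in the bass. As a slash chord: B#ø7/F#.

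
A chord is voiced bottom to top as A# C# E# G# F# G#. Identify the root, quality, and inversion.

The pitch classes A#, C#, E#, G#, F# arrange in thirds as F#–A#–C#–E#–G#: an F# major ninth chord.
A# is the third of F# major ninth; third in the bass means first inversion.

F# major ninth, first inversion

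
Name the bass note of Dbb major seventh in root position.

In root position the root is lowest. For Dbb major seventh (Dbb–Fb–Abb–Cb) that is Dbb.

Dbb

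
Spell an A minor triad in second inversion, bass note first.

A minor is A–C–E. Second inversion puts the fifth (E) in the bass, with the remaining tones above: E, A, C.

E, A, C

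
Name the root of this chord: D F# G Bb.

G

Reordering D, F#, G, Bb into stacked thirds gives G–Bb–D–F#; the bottom of that stack, G, is the root.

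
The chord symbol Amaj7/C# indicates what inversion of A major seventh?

first inversion

Amaj7/C# means A major seventh with C# in the bass. C# is the third of A major seventh (A–C#–E–G#), so this is first inversion.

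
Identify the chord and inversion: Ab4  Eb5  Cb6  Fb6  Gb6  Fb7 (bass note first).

Fb major ninth, first inversion

The pitch classes Ab, Eb, Cb, Fb, Gb arrange in thirds as Fb–Ab–Cb–Eb–Gb: an Fb major ninth chord.
Ab is the third of Fb major ninth; third in the bass means first inversion.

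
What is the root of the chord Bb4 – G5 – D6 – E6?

E

The distinct letter names are Bb, G, D, E. Arranged as a stack of thirds they read E–G–Bb–D, so E is the root (an E half-diminished seventh chord).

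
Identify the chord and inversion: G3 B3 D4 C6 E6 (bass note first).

C major ninth, second inversion

The distinct note names are G, B, D, C, E. Stacked in thirds they read C–E–G–B–D, which is a major ninth chord on C.
The lowest note is G, the fifth of the chord, so this is second inversion.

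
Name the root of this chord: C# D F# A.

D

C#, D, F#, A are the tones of a D major seventh chord (D–F#–A–C#), making D the root.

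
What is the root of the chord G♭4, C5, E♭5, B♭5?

Gb, C, Eb, Bb are the tones of a C half-diminished seventh chord (C–Eb–Gb–Bb), making C the root.

C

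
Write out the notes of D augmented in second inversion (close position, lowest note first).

A#, D, F#

D augmented is D–F#–A#. Second inversion puts the fifth (A#) in the bass, with the remaining tones above: A#, D, F#.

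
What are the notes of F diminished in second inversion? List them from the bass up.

Spelling F diminished: F–Ab–Cb. In second inversion the fifth is bass, giving Cb, F, Ab from the bottom.

Cb, F, Ab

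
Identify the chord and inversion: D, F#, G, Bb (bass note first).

G minor-major seventh, second inversion

The distinct note names are D, F#, G, Bb. Stacked in thirds they read G–Bb–D–F#, which is a minor-major seventh chord on G.
D is the fifth of G minor-major seventh; fifth in the bass means second inversion (figured bass 4/3).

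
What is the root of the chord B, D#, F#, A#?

B

Reordering B, D#, F#, A# into stacked thirds gives B–D#–F#–A#; the bottom of that stack, B, is the root.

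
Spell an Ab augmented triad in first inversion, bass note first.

Ab augmented is Ab–C–E. First inversion puts the third (C) in the bass, with the remaining tones above: C, E, Ab.

C, E, Ab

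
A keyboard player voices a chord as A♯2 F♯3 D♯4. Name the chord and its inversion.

The distinct note names are A#, F#, D#. Stacked in thirds they read D#–F#–A#, which is a minor triad on D#.
With the fifth (A#) in the bass, the chord is in second inversion (figured bass 6/4).

D# minor, second inversion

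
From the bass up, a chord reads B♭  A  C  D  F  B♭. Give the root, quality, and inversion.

The distinct note names are Bb, A, C, D, F. Stacked in thirds they read Bb–D–F–A–C, which is a major ninth chord on Bb.
With the root (Bb) in the bass, the chord is in root position.

Bb major ninth, root position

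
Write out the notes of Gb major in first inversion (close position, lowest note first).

Bb, Db, Gb

The chord tones are Gb–Bb–Db. With the third (Bb) lowest for first inversion: Bb, Db, Gb.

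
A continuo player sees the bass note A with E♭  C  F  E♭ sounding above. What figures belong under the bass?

6/5

The notes A, Eb, C, F stack in thirds as F–A–C–Eb — an F dominant seventh chord. The bass A is the third, so this is first inversion: figured 6/5.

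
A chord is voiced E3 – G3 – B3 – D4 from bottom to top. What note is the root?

Reordering E, G, B, D into stacked thirds gives E–G–B–D; the bottom of that stack, E, is the root.

E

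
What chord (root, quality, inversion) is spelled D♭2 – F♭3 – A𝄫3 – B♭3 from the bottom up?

Bb diminished seventh, first inversion

The pitch classes Db, Fb, Abb, Bb arrange in thirds as Bb–Db–Fb–Abb: a Bb diminished seventh chord.
The lowest note is Db, the third of the chord, so this is first inversion (figured bass 6/5).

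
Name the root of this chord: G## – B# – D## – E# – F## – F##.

Reordering G##, B#, D##, E#, F## into stacked thirds gives E#–G##–B#–D##–F##; the bottom of that stack, E#, is the root.

E#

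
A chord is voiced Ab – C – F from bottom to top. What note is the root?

Reordering Ab, C, F into stacked thirds gives F–Ab–C; the bottom of that stack, F, is the root.

F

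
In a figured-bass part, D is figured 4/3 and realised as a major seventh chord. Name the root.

The figures 4/3 mean the fifth of the chord is in the bass. If D is the fifth of a major seventh chord, the root is G (chord tones G–B–D–F#).

G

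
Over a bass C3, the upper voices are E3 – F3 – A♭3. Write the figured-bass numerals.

The notes C, E, F, Ab stack in thirds as F–Ab–C–E — an F minor-major seventh chord. The bass C is the fifth, so this is second inversion: figured 4/3.

4/3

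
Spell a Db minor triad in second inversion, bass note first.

Ab, Db, Fb

Spelling Db minor: Db–Fb–Ab. In second inversion the fifth is bass, giving Ab, Db, Fb from the bottom.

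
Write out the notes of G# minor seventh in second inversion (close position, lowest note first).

Spelling G# minor seventh: G#–B–D#–F#. In second inversion the fifth is bass, giving D#, F#, G#, B from the bottom.

D#, F#, G#, B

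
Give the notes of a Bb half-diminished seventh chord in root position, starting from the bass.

Bb half-diminished seventh is Bb–Db–Fb–Ab. Root position puts the root (Bb) in the bass, with the remaining tones above: Bb, Db, Fb, Ab.

Bb, Db, Fb, Ab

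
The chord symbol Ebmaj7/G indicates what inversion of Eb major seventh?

Ebmaj7/G means Eb major seventh with G in the bass. G is the third of Eb major seventh (Eb–G–Bb–D), so this is first inversion.

first inversion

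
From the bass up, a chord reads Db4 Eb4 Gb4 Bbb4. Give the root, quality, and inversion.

The distinct note names are Db, Eb, Gb, Bbb. Stacked in thirds they read Eb–Gb–Bbb–Db, which is a half-diminished seventh chord on Eb.
With the seventh (Db) in the bass, the chord is in third inversion (figured bass 4/2).

Eb half-diminished seventh, third inversion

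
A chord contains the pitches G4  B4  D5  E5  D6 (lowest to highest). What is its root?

The distinct letter names are G, B, D, E. Arranged as a stack of thirds they read E–G–B–D, so E is the root (an E minor seventh chord).

E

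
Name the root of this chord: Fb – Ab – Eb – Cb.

The distinct letter names are Fb, Ab, Eb, Cb. Arranged as a stack of thirds they read Fb–Ab–Cb–Eb, so Fb is the root (an Fb major seventh chord).

Fb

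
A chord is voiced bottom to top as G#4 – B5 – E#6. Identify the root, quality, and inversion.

E# diminished, first inversion

Reducing to letter names: G#, B, E#. These stack in thirds as E#–G#–B — an E# diminished triad.
With the third (G#) in the bass, the chord is in first inversion (figured bass 6).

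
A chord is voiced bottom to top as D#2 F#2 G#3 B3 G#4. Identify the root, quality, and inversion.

The pitch classes D#, F#, G#, B arrange in thirds as G#–B–D#–F#: a G# minor seventh chord.
With the fifth (D#) in the bass, the chord is in second inversion (figured bass 4/3).

G# minor seventh, second inversion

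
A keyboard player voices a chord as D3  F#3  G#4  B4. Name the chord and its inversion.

The pitch classes D, F#, G#, B arrange in thirds as G#–B–D–F#: a G# half-diminished seventh chord.
The lowest note is D, the fifth of the chord, so this is second inversion (figured bass 4/3).

G# half-diminished seventh, second inversion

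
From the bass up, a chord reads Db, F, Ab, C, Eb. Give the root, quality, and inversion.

Db major ninth, root position

The pitch classes Db, F, Ab, C, Eb arrange in thirds as Db–F–Ab–C–Eb: a Db major ninth chord.
The lowest note is Db, the root of the chord, so this is root position.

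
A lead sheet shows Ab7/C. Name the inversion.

first inversion

Ab7/C means Ab dominant seventh with C in the bass. C is the third of Ab dominant seventh (Ab–C–Eb–Gb), so this is first inversion.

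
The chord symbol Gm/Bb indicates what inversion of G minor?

first inversion

Gm/Bb means G minor with Bb in the bass. Bb is the third of G minor (G–Bb–D), so this is first inversion.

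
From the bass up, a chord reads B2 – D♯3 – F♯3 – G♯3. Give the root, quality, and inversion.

G# minor seventh, first inversion

The pitch classes B, D#, F#, G# arrange in thirds as G#–B–D#–F#: a G# minor seventh chord.
With the third (B) in the bass, the chord is in first inversion (figured bass 6/5).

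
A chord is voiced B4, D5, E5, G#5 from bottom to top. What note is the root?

Reordering B, D, E, G# into stacked thirds gives E–G#–B–D; the bottom of that stack, E, is the root.

E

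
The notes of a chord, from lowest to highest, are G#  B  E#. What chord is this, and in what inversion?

The distinct note names are G#, B, E#. Stacked in thirds they read E#–G#–B, which is a diminished triad on E#.
With the third (G#) in the bass, the chord is in first inversion (figured bass 6).

E# diminished, first inversion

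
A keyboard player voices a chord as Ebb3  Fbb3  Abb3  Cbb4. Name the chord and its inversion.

Fbb major seventh, third inversion

The pitch classes Ebb, Fbb, Abb, Cbb arrange in thirds as Fbb–Abb–Cbb–Ebb: an Fbb major seventh chord.
Ebb is the seventh of Fbb major seventh; seventh in the bass means third inversion (figured bass 4/2).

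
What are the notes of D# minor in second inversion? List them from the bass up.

A#, D#, F#

The chord tones are D#–F#–A#. With the fifth (A#) lowest for second inversion: A#, D#, F#.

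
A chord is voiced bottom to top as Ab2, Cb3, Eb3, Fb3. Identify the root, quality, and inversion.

Fb major seventh, first inversion

The distinct note names are Ab, Cb, Eb, Fb. Stacked in thirds they read Fb–Ab–Cb–Eb, which is a major seventh chord on Fb.
With the third (Ab) in the bass, the chord is in first inversion (figured bass 6/5).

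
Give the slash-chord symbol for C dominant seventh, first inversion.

C7/E

First inversion of C dominant seventh has the third (E) in the bass. As a slash chord: C7/E.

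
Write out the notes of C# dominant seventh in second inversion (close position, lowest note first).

G#, B, C#, E#

The chord tones are C#–E#–G#–B. With the fifth (G#) lowest for second inversion: G#, B, C#, E#.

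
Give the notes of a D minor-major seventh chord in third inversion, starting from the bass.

C#, D, F, A

The chord tones are D–F–A–C#. With the seventh (C#) lowest for third inversion: C#, D, F, A.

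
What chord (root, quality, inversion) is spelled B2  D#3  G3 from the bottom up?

Reducing to letter names: B, D#, G. These stack in thirds as G–B–D# — a G augmented triad.
With the third (B) in the bass, the chord is in first inversion (figured bass 6).

G augmented, first inversion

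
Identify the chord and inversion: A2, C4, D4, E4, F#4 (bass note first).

The distinct note names are A, C, D, E, F#. Stacked in thirds they read D–F#–A–C–E, which is a dominant ninth chord on D.
The lowest note is A, the fifth of the chord, so this is second inversion.

D dominant ninth, second inversion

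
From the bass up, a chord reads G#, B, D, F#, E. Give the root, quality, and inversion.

E dominant ninth, first inversion

Reducing to letter names: G#, B, D, F#, E. These stack in thirds as E–G#–B–D–F# — an E dominant ninth chord.
The lowest note is G#, the third of the chord, so this is first inversion.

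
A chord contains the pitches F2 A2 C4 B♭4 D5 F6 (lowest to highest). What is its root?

The distinct letter names are F, A, C, Bb, D. Arranged as a stack of thirds they read Bb–D–F–A–C, so Bb is the root (a Bb major ninth chord).

Bb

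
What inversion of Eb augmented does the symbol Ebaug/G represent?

first inversion

Ebaug/G means Eb augmented with G in the bass. G is the third of Eb augmented (Eb–G–B), so this is first inversion.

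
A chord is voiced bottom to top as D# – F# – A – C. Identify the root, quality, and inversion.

D# diminished seventh, root position

The pitch classes D#, F#, A, C arrange in thirds as D#–F#–A–C: a D# diminished seventh chord.
The lowest note is D#, the root of the chord, so this is root position (figured bass 7).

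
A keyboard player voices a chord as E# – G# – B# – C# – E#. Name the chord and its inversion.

The pitch classes E#, G#, B#, C# arrange in thirds as C#–E#–G#–B#: a C# major seventh chord.
E# is the third of C# major seventh; third in the bass means first inversion (figured bass 6/5).

C# major seventh, first inversion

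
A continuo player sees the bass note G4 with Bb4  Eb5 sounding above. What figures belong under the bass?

6

The notes G, Bb, Eb stack in thirds as Eb–G–Bb — an Eb major triad. The bass G is the third, so this is first inversion: figured 6.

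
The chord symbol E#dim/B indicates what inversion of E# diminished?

second inversion

E#dim/B means E# diminished with B in the bass. B is the fifth of E# diminished (E#–G#–B), so this is second inversion.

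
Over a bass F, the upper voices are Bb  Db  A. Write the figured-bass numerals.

4/3

The notes F, Bb, Db, A stack in thirds as Bb–Db–F–A — a Bb minor-major seventh chord. The bass F is the fifth, so this is second inversion: figured 4/3.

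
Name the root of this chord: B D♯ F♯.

B, D#, F# are the tones of a B major triad (B–D#–F#), making B the root.

B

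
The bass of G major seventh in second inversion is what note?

The fifth of G major seventh (G–B–D–F#) is D; that is the bass in second inversion.

D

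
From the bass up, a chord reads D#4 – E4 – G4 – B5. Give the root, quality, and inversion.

The pitch classes D#, E, G, B arrange in thirds as E–G–B–D#: an E minor-major seventh chord.
With the seventh (D#) in the bass, the chord is in third inversion (figured bass 4/2).

E minor-major seventh, third inversion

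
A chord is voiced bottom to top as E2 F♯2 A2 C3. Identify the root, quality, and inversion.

The pitch classes E, F#, A, C arrange in thirds as F#–A–C–E: an F# half-diminished seventh chord.
E is the seventh of F# half-diminished seventh; seventh in the bass means third inversion (figured bass 4/2).

F# half-diminished seventh, third inversion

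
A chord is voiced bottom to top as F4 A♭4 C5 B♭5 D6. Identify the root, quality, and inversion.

Bb dominant ninth, second inversion

The distinct note names are F, Ab, C, Bb, D. Stacked in thirds they read Bb–D–F–Ab–C, which is a dominant ninth chord on Bb.
F is the fifth of Bb dominant ninth; fifth in the bass means second inversion.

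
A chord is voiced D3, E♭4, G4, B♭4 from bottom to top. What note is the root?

Eb

D, Eb, G, Bb are the tones of an Eb major seventh chord (Eb–G–Bb–D), making Eb the root.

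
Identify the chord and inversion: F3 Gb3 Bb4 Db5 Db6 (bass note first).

The pitch classes F, Gb, Bb, Db arrange in thirds as Gb–Bb–Db–F: a Gb major seventh chord.
F is the seventh of Gb major seventh; seventh in the bass means third inversion (figured bass 4/2).

Gb major seventh, third inversion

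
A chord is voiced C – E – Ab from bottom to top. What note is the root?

Ab

Reordering C, E, Ab into stacked thirds gives Ab–C–E; the bottom of that stack, Ab, is the root.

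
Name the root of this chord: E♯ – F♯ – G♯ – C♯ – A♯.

F#

E#, F#, G#, C#, A# are the tones of an F# major ninth chord (F#–A#–C#–E#–G#), making F# the root.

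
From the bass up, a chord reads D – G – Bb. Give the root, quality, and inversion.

The distinct note names are D, G, Bb. Stacked in thirds they read G–Bb–D, which is a minor triad on G.
The lowest note is D, the fifth of the chord, so this is second inversion (figured bass 6/4).

G minor, second inversion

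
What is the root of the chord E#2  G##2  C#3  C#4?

The distinct letter names are E#, G##, C#. Arranged as a stack of thirds they read C#–E#–G##, so C# is the root (a C# augmented triad).

C#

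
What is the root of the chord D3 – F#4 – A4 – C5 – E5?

The distinct letter names are D, F#, A, C, E. Arranged as a stack of thirds they read D–F#–A–C–E, so D is the root (a D dominant ninth chord).

D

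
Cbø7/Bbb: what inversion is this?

third inversion

Cbø7/Bbb means Cb half-diminished seventh with Bbb in the bass. Bbb is the seventh of Cb half-diminished seventh (Cb–Ebb–Gbb–Bbb), so this is third inversion.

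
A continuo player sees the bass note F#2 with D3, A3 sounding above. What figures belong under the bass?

The notes F#, D, A stack in thirds as D–F#–A — a D major triad. The bass F# is the third, so this is first inversion: figured 6.

6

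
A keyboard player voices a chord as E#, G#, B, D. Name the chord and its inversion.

The pitch classes E#, G#, B, D arrange in thirds as E#–G#–B–D: an E# diminished seventh chord.
With the root (E#) in the bass, the chord is in root position (figured bass 7).

E# diminished seventh, root position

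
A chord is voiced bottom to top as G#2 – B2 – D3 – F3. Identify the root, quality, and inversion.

G# diminished seventh, root position

The pitch classes G#, B, D, F arrange in thirds as G#–B–D–F: a G# diminished seventh chord.
G# is the root of G# diminished seventh; root in the bass means root position (figured bass 7).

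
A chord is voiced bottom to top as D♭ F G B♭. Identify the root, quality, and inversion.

G half-diminished seventh, second inversion

Reducing to letter names: Db, F, G, Bb. These stack in thirds as G–Bb–Db–F — a G half-diminished seventh chord.
The lowest note is Db, the fifth of the chord, so this is second inversion (figured bass 4/3).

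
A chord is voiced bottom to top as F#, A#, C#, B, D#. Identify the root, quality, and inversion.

The pitch classes F#, A#, C#, B, D# arrange in thirds as B–D#–F#–A#–C#: a B major ninth chord.
F# is the fifth of B major ninth; fifth in the bass means second inversion.

B major ninth, second inversion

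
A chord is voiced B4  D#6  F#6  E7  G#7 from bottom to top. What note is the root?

Reordering B, D#, F#, E, G# into stacked thirds gives E–G#–B–D#–F#; the bottom of that stack, E, is the root.

E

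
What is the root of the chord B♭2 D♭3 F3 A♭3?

Bb

Bb, Db, F, Ab are the tones of a Bb minor seventh chord (Bb–Db–F–Ab), making Bb the root.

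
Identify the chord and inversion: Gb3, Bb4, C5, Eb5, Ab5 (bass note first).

The pitch classes Gb, Bb, C, Eb, Ab arrange in thirds as Ab–C–Eb–Gb–Bb: an Ab dominant ninth chord.
With the seventh (Gb) in the bass, the chord is in third inversion.

Ab dominant ninth, third inversion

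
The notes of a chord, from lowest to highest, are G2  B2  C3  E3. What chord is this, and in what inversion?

C major seventh, second inversion

Reducing to letter names: G, B, C, E. These stack in thirds as C–E–G–B — a C major seventh chord.
With the fifth (G) in the bass, the chord is in second inversion (figured bass 4/3).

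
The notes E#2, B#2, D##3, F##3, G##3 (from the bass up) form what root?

E#

E#, B#, D##, F##, G## are the tones of an E# major ninth chord (E#–G##–B#–D##–F##), making E# the root.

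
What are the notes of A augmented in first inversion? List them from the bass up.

C#, E#, A

Spelling A augmented: A–C#–E#. In first inversion the third is bass, giving C#, E#, A from the bottom.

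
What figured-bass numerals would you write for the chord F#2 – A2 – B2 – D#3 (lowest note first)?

The notes F#, A, B, D# stack in thirds as B–D#–F#–A — a B dominant seventh chord. The bass F# is the fifth, so this is second inversion: figured 4/3.

4/3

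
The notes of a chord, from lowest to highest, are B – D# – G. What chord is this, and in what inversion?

The pitch classes B, D#, G arrange in thirds as G–B–D#: a G augmented triad.
With the third (B) in the bass, the chord is in first inversion (figured bass 6).

G augmented, first inversion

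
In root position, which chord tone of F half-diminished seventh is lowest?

F half-diminished seventh is F–Ab–Cb–Eb. Root position places the root in the bass: F.

F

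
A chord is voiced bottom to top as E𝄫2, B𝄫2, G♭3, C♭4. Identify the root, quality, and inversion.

The distinct note names are Ebb, Bbb, Gb, Cb. Stacked in thirds they read Cb–Ebb–Gb–Bbb, which is a minor seventh chord on Cb.
Ebb is the third of Cb minor seventh; third in the bass means first inversion (figured bass 6/5).

Cb minor seventh, first inversion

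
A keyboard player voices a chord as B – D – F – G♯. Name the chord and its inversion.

The pitch classes B, D, F, G# arrange in thirds as G#–B–D–F: a G# diminished seventh chord.
With the third (B) in the bass, the chord is in first inversion (figured bass 6/5).

G# diminished seventh, first inversion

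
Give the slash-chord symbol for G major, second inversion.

Second inversion of G major has the fifth (D) in the bass. As a slash chord: G/D.

G/D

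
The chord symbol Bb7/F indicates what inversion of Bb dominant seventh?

second inversion

Bb7/F means Bb dominant seventh with F in the bass. F is the fifth of Bb dominant seventh (Bb–D–F–Ab), so this is second inversion.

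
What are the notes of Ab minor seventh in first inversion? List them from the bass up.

Ab minor seventh is Ab–Cb–Eb–Gb. First inversion puts the third (Cb) in the bass, with the remaining tones above: Cb, Eb, Gb, Ab.

Cb, Eb, Gb, Ab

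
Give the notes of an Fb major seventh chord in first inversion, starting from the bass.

Ab, Cb, Eb, Fb

Spelling Fb major seventh: Fb–Ab–Cb–Eb. In first inversion the third is bass, giving Ab, Cb, Eb, Fb from the bottom.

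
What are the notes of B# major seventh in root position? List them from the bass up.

B#, D##, F##, A##

The chord tones are B#–D##–F##–A##. With the root (B#) lowest for root position: B#, D##, F##, A##.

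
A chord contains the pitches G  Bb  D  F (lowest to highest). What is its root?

G, Bb, D, F are the tones of a G minor seventh chord (G–Bb–D–F), making G the root.

G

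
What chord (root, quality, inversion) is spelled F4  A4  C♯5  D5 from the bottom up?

D minor-major seventh, first inversion

Reducing to letter names: F, A, C#, D. These stack in thirds as D–F–A–C# — a D minor-major seventh chord.
With the third (F) in the bass, the chord is in first inversion (figured bass 6/5).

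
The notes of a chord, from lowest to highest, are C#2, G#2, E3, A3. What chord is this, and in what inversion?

The distinct note names are C#, G#, E, A. Stacked in thirds they read A–C#–E–G#, which is a major seventh chord on A.
The lowest note is C#, the third of the chord, so this is first inversion (figured bass 6/5).

A major seventh, first inversion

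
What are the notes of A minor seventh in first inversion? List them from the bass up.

A minor seventh is A–C–E–G. First inversion puts the third (C) in the bass, with the remaining tones above: C, E, G, A.

C, E, G, A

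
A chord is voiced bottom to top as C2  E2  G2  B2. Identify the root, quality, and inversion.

The distinct note names are C, E, G, B. Stacked in thirds they read C–E–G–B, which is a major seventh chord on C.
With the root (C) in the bass, the chord is in root position (figured bass 7).

C major seventh, root position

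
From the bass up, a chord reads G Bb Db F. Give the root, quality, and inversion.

G half-diminished seventh, root position

Reducing to letter names: G, Bb, Db, F. These stack in thirds as G–Bb–Db–F — a G half-diminished seventh chord.
The lowest note is G, the root of the chord, so this is root position (figured bass 7).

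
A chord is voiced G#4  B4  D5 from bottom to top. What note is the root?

G#

Reordering G#, B, D into stacked thirds gives G#–B–D; the bottom of that stack, G#, is the root.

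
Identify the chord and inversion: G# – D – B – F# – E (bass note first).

E dominant ninth, first inversion

Reducing to letter names: G#, D, B, F#, E. These stack in thirds as E–G#–B–D–F# — an E dominant ninth chord.
The lowest note is G#, the third of the chord, so this is first inversion.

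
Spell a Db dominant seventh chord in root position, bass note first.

Db, F, Ab, Cb

The chord tones are Db–F–Ab–Cb. With the root (Db) lowest for root position: Db, F, Ab, Cb.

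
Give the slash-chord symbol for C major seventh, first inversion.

Cmaj7/E

First inversion of C major seventh has the third (E) in the bass. As a slash chord: Cmaj7/E.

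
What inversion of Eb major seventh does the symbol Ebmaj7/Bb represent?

second inversion

Ebmaj7/Bb means Eb major seventh with Bb in the bass. Bb is the fifth of Eb major seventh (Eb–G–Bb–D), so this is second inversion.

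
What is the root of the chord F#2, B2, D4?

Reordering F#, B, D into stacked thirds gives B–D–F#; the bottom of that stack, B, is the root.

B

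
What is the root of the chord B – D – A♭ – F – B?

B

The distinct letter names are B, D, Ab, F. Arranged as a stack of thirds they read B–D–F–Ab, so B is the root (a B diminished seventh chord).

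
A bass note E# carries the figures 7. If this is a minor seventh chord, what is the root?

The figures 7 mean the root of the chord is in the bass. If E# is the root of a minor seventh chord, the root is E# (chord tones E#–G#–B#–D#).

E#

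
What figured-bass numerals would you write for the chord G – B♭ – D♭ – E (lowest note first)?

6/5

The notes G, Bb, Db, E stack in thirds as E–G–Bb–Db — an E diminished seventh chord. The bass G is the third, so this is first inversion: figured 6/5.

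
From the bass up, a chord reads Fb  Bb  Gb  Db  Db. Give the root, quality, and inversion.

Gb dominant seventh, third inversion

Reducing to letter names: Fb, Bb, Gb, Db. These stack in thirds as Gb–Bb–Db–Fb — a Gb dominant seventh chord.
Fb is the seventh of Gb dominant seventh; seventh in the bass means third inversion (figured bass 4/2).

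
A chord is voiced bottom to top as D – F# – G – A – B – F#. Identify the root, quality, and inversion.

Reducing to letter names: D, F#, G, A, B. These stack in thirds as G–B–D–F#–A — a G major ninth chord.
D is the fifth of G major ninth; fifth in the bass means second inversion.

G major ninth, second inversion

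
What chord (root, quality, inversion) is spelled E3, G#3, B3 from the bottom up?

The pitch classes E, G#, B arrange in thirds as E–G#–B: an E major triad.
E is the root of E major; root in the bass means root position (figured bass 5/3).

E major, root position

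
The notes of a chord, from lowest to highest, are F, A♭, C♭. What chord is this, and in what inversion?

F diminished, root position

The distinct note names are F, Ab, Cb. Stacked in thirds they read F–Ab–Cb, which is a diminished triad on F.
With the root (F) in the bass, the chord is in root position (figured bass 5/3).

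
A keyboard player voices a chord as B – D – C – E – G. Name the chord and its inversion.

C major ninth, third inversion

The distinct note names are B, D, C, E, G. Stacked in thirds they read C–E–G–B–D, which is a major ninth chord on C.
With the seventh (B) in the bass, the chord is in third inversion.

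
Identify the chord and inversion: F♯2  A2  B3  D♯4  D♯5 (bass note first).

Reducing to letter names: F#, A, B, D#. These stack in thirds as B–D#–F#–A — a B dominant seventh chord.
F# is the fifth of B dominant seventh; fifth in the bass means second inversion (figured bass 4/3).

B dominant seventh, second inversion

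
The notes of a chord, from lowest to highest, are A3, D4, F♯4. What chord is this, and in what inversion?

D major, second inversion

Reducing to letter names: A, D, F#. These stack in thirds as D–F#–A — a D major triad.
With the fifth (A) in the bass, the chord is in second inversion (figured bass 6/4).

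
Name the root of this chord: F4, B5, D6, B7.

B

The distinct letter names are F, B, D. Arranged as a stack of thirds they read B–D–F, so B is the root (a B diminished triad).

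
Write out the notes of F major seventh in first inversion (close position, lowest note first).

Spelling F major seventh: F–A–C–E. In first inversion the third is bass, giving A, C, E, F from the bottom.

A, C, E, F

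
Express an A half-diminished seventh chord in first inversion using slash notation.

First inversion of A half-diminished seventh has the third (C) in the bass. As a slash chord: Aø7/C.

Aø7/C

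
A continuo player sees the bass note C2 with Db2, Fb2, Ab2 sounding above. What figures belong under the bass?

4/2

The notes C, Db, Fb, Ab stack in thirds as Db–Fb–Ab–C — a Db minor-major seventh chord. The bass C is the seventh, so this is third inversion: figured 4/2.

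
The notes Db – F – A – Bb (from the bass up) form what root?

Db, F, A, Bb are the tones of a Bb minor-major seventh chord (Bb–Db–F–A), making Bb the root.

Bb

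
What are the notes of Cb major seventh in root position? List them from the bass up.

Cb, Eb, Gb, Bb

Spelling Cb major seventh: Cb–Eb–Gb–Bb. In root position the root is bass, giving Cb, Eb, Gb, Bb from the bottom.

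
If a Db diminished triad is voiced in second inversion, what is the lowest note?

Db diminished is Db–Fb–Abb. Second inversion places the fifth in the bass: Abb.

Abb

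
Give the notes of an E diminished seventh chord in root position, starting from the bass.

E diminished seventh is E–G–Bb–Db. Root position puts the root (E) in the bass, with the remaining tones above: E, G, Bb, Db.

E, G, Bb, Db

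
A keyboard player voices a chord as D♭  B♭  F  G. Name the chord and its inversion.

G half-diminished seventh, second inversion

The distinct note names are Db, Bb, F, G. Stacked in thirds they read G–Bb–Db–F, which is a half-diminished seventh chord on G.
The lowest note is Db, the fifth of the chord, so this is second inversion (figured bass 4/3).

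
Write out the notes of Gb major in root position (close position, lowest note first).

Gb, Bb, Db

The chord tones are Gb–Bb–Db. With the root (Gb) lowest for root position: Gb, Bb, Db.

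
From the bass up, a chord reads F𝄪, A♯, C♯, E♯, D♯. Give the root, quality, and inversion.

The pitch classes F##, A#, C#, E#, D# arrange in thirds as D#–F##–A#–C#–E#: a D# dominant ninth chord.
The lowest note is F##, the third of the chord, so this is first inversion.

D# dominant ninth, first inversion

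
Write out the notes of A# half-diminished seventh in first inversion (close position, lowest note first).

A# half-diminished seventh is A#–C#–E–G#. First inversion puts the third (C#) in the bass, with the remaining tones above: C#, E, G#, A#.

C#, E, G#, A#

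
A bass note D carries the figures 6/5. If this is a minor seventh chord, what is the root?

B

The figures 6/5 mean the third of the chord is in the bass. If D is the third of a minor seventh chord, the root is B (chord tones B–D–F#–A).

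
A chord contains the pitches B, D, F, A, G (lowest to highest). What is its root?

B, D, F, A, G are the tones of a G dominant ninth chord (G–B–D–F–A), making G the root.

G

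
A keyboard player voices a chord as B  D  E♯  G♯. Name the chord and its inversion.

E# diminished seventh, second inversion

The pitch classes B, D, E#, G# arrange in thirds as E#–G#–B–D: an E# diminished seventh chord.
With the fifth (B) in the bass, the chord is in second inversion (figured bass 4/3).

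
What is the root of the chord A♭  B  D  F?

B

Reordering Ab, B, D, F into stacked thirds gives B–D–F–Ab; the bottom of that stack, B, is the root.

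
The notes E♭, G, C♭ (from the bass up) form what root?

Cb

Eb, G, Cb are the tones of a Cb augmented triad (Cb–Eb–G), making Cb the root.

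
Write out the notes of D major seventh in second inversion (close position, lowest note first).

A, C#, D, F#

The chord tones are D–F#–A–C#. With the fifth (A) lowest for second inversion: A, C#, D, F#.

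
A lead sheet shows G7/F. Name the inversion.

third inversion

G7/F means G dominant seventh with F in the bass. F is the seventh of G dominant seventh (G–B–D–F), so this is third inversion.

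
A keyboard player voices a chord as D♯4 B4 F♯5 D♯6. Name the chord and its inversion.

B major, first inversion

The distinct note names are D#, B, F#. Stacked in thirds they read B–D#–F#, which is a major triad on B.
With the third (D#) in the bass, the chord is in first inversion (figured bass 6).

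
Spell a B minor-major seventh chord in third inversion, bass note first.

Spelling B minor-major seventh: B–D–F#–A#. In third inversion the seventh is bass, giving A#, B, D, F# from the bottom.

A#, B, D, F#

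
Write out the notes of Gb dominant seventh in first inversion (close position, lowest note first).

Bb, Db, Fb, Gb

Spelling Gb dominant seventh: Gb–Bb–Db–Fb. In first inversion the third is bass, giving Bb, Db, Fb, Gb from the bottom.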